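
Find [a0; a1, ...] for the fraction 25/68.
[0; 2, 1, 2, 1, 1, 3]

Euclidean algorithm steps:
25 = 0 × 68 + 25
68 = 2 × 25 + 18
25 = 1 × 18 + 7
18 = 2 × 7 + 4
7 = 1 × 4 + 3
4 = 1 × 3 + 1
3 = 3 × 1 + 0
Continued fraction: [0; 2, 1, 2, 1, 1, 3]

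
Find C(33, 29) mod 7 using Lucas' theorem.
5

Using Lucas' theorem:
Write n=33 and k=29 in base 7:
n in base 7: [4, 5]
k in base 7: [4, 1]
C(33,29) mod 7 = ∏ C(n_i, k_i) mod 7
Digit binomials (mod 7): C(4,4) = 1; C(5,1) = 5
Product: 1 × 5 = 5 ≡ 5 (mod 7)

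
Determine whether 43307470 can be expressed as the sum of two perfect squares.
Not possible

Factorization: 43307470 = 2 × 5 × 163^3
By Fermat: n is sum of two squares iff every prime p ≡ 3 (mod 4) appears to even power.
Prime(s) ≡ 3 (mod 4) with odd exponent: [(163, 3)]
Therefore 43307470 cannot be expressed as a² + b².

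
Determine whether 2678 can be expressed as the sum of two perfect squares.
Not possible

Factorization: 2678 = 2 × 13 × 103
By Fermat: n is sum of two squares iff every prime p ≡ 3 (mod 4) appears to even power.
Prime(s) ≡ 3 (mod 4) with odd exponent: [(103, 1)]
Therefore 2678 cannot be expressed as a² + b².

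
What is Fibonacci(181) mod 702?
701

Matrix identity: Q^n = [[F_(n+1), F_n], [F_n, F_(n-1)]] with Q = [[1,1],[1,0]].
n = 181 = 10110101₂. Square-and-multiply, entries mod 702:
Q^1 = [[1,1],[1,0]]
Q^2 = (Q^1)² = [[2,1],[1,1]]
Q^5 = (Q^2)²·Q = [[8,5],[5,3]]
Q^11 = (Q^5)²·Q = [[144,89],[89,55]]
Q^22 = (Q^11)² = [[577,161],[161,416]]
Q^45 = (Q^22)²·Q = [[647,128],[128,519]]
Q^90 = (Q^45)² = [[455,424],[424,31]]
Q^181 = (Q^90)²·Q = [[377,701],[701,378]]
F_181 mod 702 = Q^181[0][1] = 701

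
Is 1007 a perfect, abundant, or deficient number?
deficient

Proper divisors of 1007: sum = 1 + 19 + 53 = 73
Since 73 < 1007, 1007 is deficient.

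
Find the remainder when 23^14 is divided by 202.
117

Repeated squaring. Binary of 14 = 1110.
23^1 ≡ 23 (mod 202); 23^2 ≡ 125 (mod 202); 23^4 ≡ 71 (mod 202); 23^8 ≡ 193 (mod 202)
23^14 = 23^2 × 23^4 × 23^8 ≡ 117 (mod 202)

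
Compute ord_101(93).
100

101 is prime, so ord(93) divides φ(101) = 100.
Divisors of 100: 1, 2, 4, 5, 10, 20, 25, 50, 100.
Repeated squaring: 93^1 ≡ 93, 93^2 ≡ 64, 93^4 ≡ 56, 93^8 ≡ 5, 93^16 ≡ 25, 93^32 ≡ 19, 93^64 ≡ 58 (mod 101).
Test 93^d mod 101 for each divisor d in increasing order:
93^1 ≡ 93
93^2 ≡ 64
93^4 ≡ 56
93^5 = 93^4·93^1 ≡ 57
93^10 = 93^8·93^2 ≡ 17
93^20 = 93^16·93^4 ≡ 87
93^25 = 93^16·93^8·93^1 ≡ 10
93^50 = 93^32·93^16·93^2 ≡ 100
93^100 = 93^64·93^32·93^4 ≡ 1  ← first divisor giving 1
The order is 100.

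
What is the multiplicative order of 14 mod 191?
38

191 is prime, so ord(14) divides φ(191) = 190.
Divisors of 190: 1, 2, 5, 10, 19, 38, 95, 190.
Repeated squaring: 14^1 ≡ 14, 14^2 ≡ 5, 14^4 ≡ 25, 14^8 ≡ 52, 14^16 ≡ 30, 14^32 ≡ 136, 14^64 ≡ 160, 14^128 ≡ 6 (mod 191).
Test 14^d mod 191 for each divisor d in increasing order:
14^1 ≡ 14
14^2 ≡ 5
14^5 = 14^4·14^1 ≡ 159
14^10 = 14^8·14^2 ≡ 69
14^19 = 14^16·14^2·14^1 ≡ 190
14^38 = 14^32·14^4·14^2 ≡ 1  ← first divisor giving 1
The order is 38.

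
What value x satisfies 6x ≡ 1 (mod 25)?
21

gcd(6, 25) = 1, so the inverse exists.
Extended Euclidean algorithm on (25, 6):
25 = 4 × 6 + 1  ⟹  1 = (1)·25 + (-4)·6
So (-4)·6 ≡ 1 (mod 25), i.e. 6^(-1) ≡ -4 ≡ 21 (mod 25).
Check: 6 × 21 = 126 ≡ 1 (mod 25)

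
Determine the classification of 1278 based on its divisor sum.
abundant

Proper divisors of 1278: sum = 1 + 2 + 3 + 6 + 9 + 18 + 71 + 142 + 213 + 426 + 639 = 1530
Since 1530 > 1278, 1278 is abundant.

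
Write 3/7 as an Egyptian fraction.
1/3 + 1/11 + 1/231

Greedy algorithm:
3/7: ceiling(7/3) = 3, use 1/3
2/21: ceiling(21/2) = 11, use 1/11
1/231: ceiling(231/1) = 231, use 1/231
Result: 3/7 = 1/3 + 1/11 + 1/231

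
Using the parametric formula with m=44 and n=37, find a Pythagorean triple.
(567, 3256, 3305)

Euclid's formula: a = m² - n², b = 2mn, c = m² + n²
m = 44, n = 37
a = 44² - 37² = 1936 - 1369 = 567
b = 2 × 44 × 37 = 3256
c = 44² + 37² = 1936 + 1369 = 3305
Verification: 567² + 3256² = 321489 + 10601536 = 10923025 = 3305² ✓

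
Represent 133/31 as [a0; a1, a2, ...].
[4; 3, 2, 4]

Euclidean algorithm steps:
133 = 4 × 31 + 9
31 = 3 × 9 + 4
9 = 2 × 4 + 1
4 = 4 × 1 + 0
Continued fraction: [4; 3, 2, 4]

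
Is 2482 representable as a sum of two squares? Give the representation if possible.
9² + 49² (a=9, b=49)

Factorization: 2482 = 2 × 17 × 73
By Fermat: n is sum of two squares iff every prime p ≡ 3 (mod 4) appears to even power.
All primes ≡ 3 (mod 4) appear to even power.
Search a = 0, 1, 2, … for 2482 - a² a perfect square: first hit at a = 9: 2482 - 81 = 2401 = 49².
2482 = 9² + 49² = 81 + 2401 ✓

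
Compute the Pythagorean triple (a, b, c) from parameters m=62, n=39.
(2323, 4836, 5365)

Euclid's formula: a = m² - n², b = 2mn, c = m² + n²
m = 62, n = 39
a = 62² - 39² = 3844 - 1521 = 2323
b = 2 × 62 × 39 = 4836
c = 62² + 39² = 3844 + 1521 = 5365
Verification: 2323² + 4836² = 5396329 + 23386896 = 28783225 = 5365² ✓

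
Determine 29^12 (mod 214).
47

Repeated squaring. Binary of 12 = 1100.
29^1 ≡ 29 (mod 214); 29^2 ≡ 199 (mod 214); 29^4 ≡ 11 (mod 214); 29^8 ≡ 121 (mod 214)
29^12 = 29^4 × 29^8 ≡ 47 (mod 214)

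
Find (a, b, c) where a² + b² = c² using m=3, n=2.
(5, 12, 13)

Euclid's formula: a = m² - n², b = 2mn, c = m² + n²
m = 3, n = 2
a = 3² - 2² = 9 - 4 = 5
b = 2 × 3 × 2 = 12
c = 3² + 2² = 9 + 4 = 13
Verification: 5² + 12² = 25 + 144 = 169 = 13² ✓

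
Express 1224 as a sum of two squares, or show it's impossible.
18² + 30² (a=18, b=30)

Factorization: 1224 = 2^3 × 3^2 × 17
By Fermat: n is sum of two squares iff every prime p ≡ 3 (mod 4) appears to even power.
All primes ≡ 3 (mod 4) appear to even power.
Search a = 0, 1, 2, … for 1224 - a² a perfect square: first hit at a = 18: 1224 - 324 = 900 = 30².
1224 = 18² + 30² = 324 + 900 ✓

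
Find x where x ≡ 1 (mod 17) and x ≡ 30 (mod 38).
562

Using Chinese Remainder Theorem:
M = 17 × 38 = 646
M1 = 38, M2 = 17
y1 = 38^(-1) mod 17 = 13
y2 = 17^(-1) mod 38 = 9
x = (1×38×13 + 30×17×9) mod 646 = 562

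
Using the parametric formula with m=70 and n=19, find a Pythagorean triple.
(4539, 2660, 5261)

Euclid's formula: a = m² - n², b = 2mn, c = m² + n²
m = 70, n = 19
a = 70² - 19² = 4900 - 361 = 4539
b = 2 × 70 × 19 = 2660
c = 70² + 19² = 4900 + 361 = 5261
Verification: 4539² + 2660² = 20602521 + 7075600 = 27678121 = 5261² ✓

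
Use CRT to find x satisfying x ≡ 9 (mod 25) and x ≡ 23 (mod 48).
359

Using Chinese Remainder Theorem:
M = 25 × 48 = 1200
M1 = 48, M2 = 25
y1 = 48^(-1) mod 25 = 12
y2 = 25^(-1) mod 48 = 25
x = (9×48×12 + 23×25×25) mod 1200 = 359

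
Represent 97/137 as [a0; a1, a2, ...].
[0; 1, 2, 2, 2, 1, 5]

Euclidean algorithm steps:
97 = 0 × 137 + 97
137 = 1 × 97 + 40
97 = 2 × 40 + 17
40 = 2 × 17 + 6
17 = 2 × 6 + 5
6 = 1 × 5 + 1
5 = 5 × 1 + 0
Continued fraction: [0; 1, 2, 2, 2, 1, 5]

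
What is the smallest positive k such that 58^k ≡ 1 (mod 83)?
82

83 is prime, so ord(58) divides φ(83) = 82.
Divisors of 82: 1, 2, 41, 82.
Repeated squaring: 58^1 ≡ 58, 58^2 ≡ 44, 58^4 ≡ 27, 58^8 ≡ 65, 58^16 ≡ 75, 58^32 ≡ 64, 58^64 ≡ 29 (mod 83).
Test 58^d mod 83 for each divisor d in increasing order:
58^1 ≡ 58
58^2 ≡ 44
58^41 = 58^32·58^8·58^1 ≡ 82
58^82 = 58^64·58^16·58^2 ≡ 1  ← first divisor giving 1
The order is 82.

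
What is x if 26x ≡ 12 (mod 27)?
x ≡ 15 (mod 27)

gcd(26, 27) = 1, which divides 12, so solutions exist.
Find 26^(-1) mod 27 by the extended Euclidean algorithm:
27 = 1 × 26 + 1  ⟹  1 = (1)·27 + (-1)·26
So (-1)·26 ≡ 1 (mod 27), i.e. 26^(-1) ≡ -1 ≡ 26 (mod 27).
x ≡ 26 × 12 = 312 ≡ 15 (mod 27).
Check: 26 × 15 = 390 ≡ 12 (mod 27).
Unique solution: x ≡ 15 (mod 27)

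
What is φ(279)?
180

279 = 3^2 × 31
φ(n) = n × ∏(1 - 1/p) for each prime p dividing n
φ(279) = 279 × (1 - 1/3) × (1 - 1/31) = 180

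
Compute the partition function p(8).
22

p(n) counts ways to write n as a sum of positive integers (order ignored).
Examples: 8; 7 + 1; 6 + 2; 6 + 1 + 1; 5 + 3; ... (22 total)
p(8) = 22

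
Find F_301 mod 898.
803

Matrix identity: Q^n = [[F_(n+1), F_n], [F_n, F_(n-1)]] with Q = [[1,1],[1,0]].
n = 301 = 100101101₂. Square-and-multiply, entries mod 898:
Q^1 = [[1,1],[1,0]]
Q^2 = (Q^1)² = [[2,1],[1,1]]
Q^4 = (Q^2)² = [[5,3],[3,2]]
Q^9 = (Q^4)²·Q = [[55,34],[34,21]]
Q^18 = (Q^9)² = [[589,788],[788,699]]
Q^37 = (Q^18)²·Q = [[25,719],[719,204]]
Q^75 = (Q^37)²·Q = [[655,338],[338,317]]
Q^150 = (Q^75)² = [[877,766],[766,111]]
Q^301 = (Q^150)²·Q = [[597,803],[803,692]]
F_301 mod 898 = Q^301[0][1] = 803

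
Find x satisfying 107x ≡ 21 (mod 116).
x ≡ 75 (mod 116)

gcd(107, 116) = 1, which divides 21, so solutions exist.
Find 107^(-1) mod 116 by the extended Euclidean algorithm:
116 = 1 × 107 + 9  ⟹  9 = (1)·116 + (-1)·107
107 = 11 × 9 + 8  ⟹  8 = (-11)·116 + (12)·107
9 = 1 × 8 + 1  ⟹  1 = (12)·116 + (-13)·107
So (-13)·107 ≡ 1 (mod 116), i.e. 107^(-1) ≡ -13 ≡ 103 (mod 116).
x ≡ 103 × 21 = 2163 ≡ 75 (mod 116).
Check: 107 × 75 = 8025 ≡ 21 (mod 116).
Unique solution: x ≡ 75 (mod 116)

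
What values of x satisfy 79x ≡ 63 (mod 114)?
x ≡ 21 (mod 114)

gcd(79, 114) = 1, which divides 63, so solutions exist.
Find 79^(-1) mod 114 by the extended Euclidean algorithm:
114 = 1 × 79 + 35  ⟹  35 = (1)·114 + (-1)·79
79 = 2 × 35 + 9  ⟹  9 = (-2)·114 + (3)·79
35 = 3 × 9 + 8  ⟹  8 = (7)·114 + (-10)·79
9 = 1 × 8 + 1  ⟹  1 = (-9)·114 + (13)·79
So (13)·79 ≡ 1 (mod 114), i.e. 79^(-1) ≡ 13 (mod 114).
x ≡ 13 × 63 = 819 ≡ 21 (mod 114).
Check: 79 × 21 = 1659 ≡ 63 (mod 114).
Unique solution: x ≡ 21 (mod 114)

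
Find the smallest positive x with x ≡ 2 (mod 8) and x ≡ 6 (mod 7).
34

Using Chinese Remainder Theorem:
M = 8 × 7 = 56
M1 = 7, M2 = 8
y1 = 7^(-1) mod 8 = 7
y2 = 8^(-1) mod 7 = 1
x = (2×7×7 + 6×8×1) mod 56 = 34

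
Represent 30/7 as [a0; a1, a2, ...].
[4; 3, 2]

Euclidean algorithm steps:
30 = 4 × 7 + 2
7 = 3 × 2 + 1
2 = 2 × 1 + 0
Continued fraction: [4; 3, 2]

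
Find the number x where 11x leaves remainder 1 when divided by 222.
101

gcd(11, 222) = 1, so the inverse exists.
Extended Euclidean algorithm on (222, 11):
222 = 20 × 11 + 2  ⟹  2 = (1)·222 + (-20)·11
11 = 5 × 2 + 1  ⟹  1 = (-5)·222 + (101)·11
So (101)·11 ≡ 1 (mod 222), i.e. 11^(-1) ≡ 101 (mod 222).
Check: 11 × 101 = 1111 ≡ 1 (mod 222)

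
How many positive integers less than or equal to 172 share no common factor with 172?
84

172 = 2^2 × 43
φ(n) = n × ∏(1 - 1/p) for each prime p dividing n
φ(172) = 172 × (1 - 1/2) × (1 - 1/43) = 84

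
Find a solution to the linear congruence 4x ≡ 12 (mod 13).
x ≡ 3 (mod 13)

gcd(4, 13) = 1, which divides 12, so solutions exist.
Find 4^(-1) mod 13 by the extended Euclidean algorithm:
13 = 3 × 4 + 1  ⟹  1 = (1)·13 + (-3)·4
So (-3)·4 ≡ 1 (mod 13), i.e. 4^(-1) ≡ -3 ≡ 10 (mod 13).
x ≡ 10 × 12 = 120 ≡ 3 (mod 13).
Check: 4 × 3 = 12 ≡ 12 (mod 13).
Unique solution: x ≡ 3 (mod 13)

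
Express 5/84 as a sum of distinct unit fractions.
1/17 + 1/1428

Greedy algorithm:
5/84: ceiling(84/5) = 17, use 1/17
1/1428: ceiling(1428/1) = 1428, use 1/1428
Result: 5/84 = 1/17 + 1/1428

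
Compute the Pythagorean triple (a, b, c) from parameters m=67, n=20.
(4089, 2680, 4889)

Euclid's formula: a = m² - n², b = 2mn, c = m² + n²
m = 67, n = 20
a = 67² - 20² = 4489 - 400 = 4089
b = 2 × 67 × 20 = 2680
c = 67² + 20² = 4489 + 400 = 4889
Verification: 4089² + 2680² = 16719921 + 7182400 = 23902321 = 4889² ✓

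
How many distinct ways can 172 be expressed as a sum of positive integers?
330495499613

p(n) counts ways to write n as a sum of positive integers (order ignored).
Euler's pentagonal recurrence: p(k) = p(k-1) + p(k-2) - p(k-5) - p(k-7) + p(k-12) + p(k-15) - ... (offsets j(3j∓1)/2, signs ++--, p(0)=1, p(<0)=0).
DP table for k = 0..171: p(0)=1, p(1)=1, p(2)=2, p(3)=3, p(4)=5, p(5)=7, p(6)=11, p(7)=15, p(8)=22, p(9)=30, p(10)=42, p(11)=56, p(12)=77, p(13)=101, p(14)=135, p(15)=176, p(16)=231, p(17)=297, p(18)=385, p(19)=490, p(20)=627, p(21)=792, p(22)=1002, p(23)=1255, p(24)=1575, p(25)=1958, p(26)=2436, p(27)=3010, p(28)=3718, p(29)=4565, p(30)=5604, p(31)=6842, p(32)=8349, p(33)=10143, p(34)=12310, p(35)=14883, p(36)=17977, p(37)=21637, p(38)=26015, p(39)=31185, p(40)=37338, p(41)=44583, p(42)=53174, p(43)=63261, p(44)=75175, p(45)=89134, p(46)=105558, p(47)=124754, p(48)=147273, p(49)=173525, p(50)=204226, p(51)=239943, p(52)=281589, p(53)=329931, p(54)=386155, p(55)=451276, p(56)=526823, p(57)=614154, p(58)=715220, p(59)=831820, p(60)=966467, p(61)=1121505, p(62)=1300156, p(63)=1505499, p(64)=1741630, p(65)=2012558, p(66)=2323520, p(67)=2679689, p(68)=3087735, p(69)=3554345, p(70)=4087968, p(71)=4697205, p(72)=5392783, p(73)=6185689, p(74)=7089500, p(75)=8118264, p(76)=9289091, p(77)=10619863, p(78)=12132164, p(79)=13848650, p(80)=15796476, p(81)=18004327, p(82)=20506255, p(83)=23338469, p(84)=26543660, p(85)=30167357, p(86)=34262962, p(87)=38887673, p(88)=44108109, p(89)=49995925, p(90)=56634173, p(91)=64112359, p(92)=72533807, p(93)=82010177, p(94)=92669720, p(95)=104651419, p(96)=118114304, p(97)=133230930, p(98)=150198136, p(99)=169229875, p(100)=190569292, p(101)=214481126, p(102)=241265379, p(103)=271248950, p(104)=304801365, p(105)=342325709, p(106)=384276336, p(107)=431149389, p(108)=483502844, p(109)=541946240, p(110)=607163746, p(111)=679903203, p(112)=761002156, p(113)=851376628, p(114)=952050665, p(115)=1064144451, p(116)=1188908248, p(117)=1327710076, p(118)=1482074143, p(119)=1653668665, p(120)=1844349560, p(121)=2056148051, p(122)=2291320912, p(123)=2552338241, p(124)=2841940500, p(125)=3163127352, p(126)=3519222692, p(127)=3913864295, p(128)=4351078600, p(129)=4835271870, p(130)=5371315400, p(131)=5964539504, p(132)=6620830889, p(133)=7346629512, p(134)=8149040695, p(135)=9035836076, p(136)=10015581680, p(137)=11097645016, p(138)=12292341831, p(139)=13610949895, p(140)=15065878135, p(141)=16670689208, p(142)=18440293320, p(143)=20390982757, p(144)=22540654445, p(145)=24908858009, p(146)=27517052599, p(147)=30388671978, p(148)=33549419497, p(149)=37027355200, p(150)=40853235313, p(151)=45060624582, p(152)=49686288421, p(153)=54770336324, p(154)=60356673280, p(155)=66493182097, p(156)=73232243759, p(157)=80630964769, p(158)=88751778802, p(159)=97662728555, p(160)=107438159466, p(161)=118159068427, p(162)=129913904637, p(163)=142798995930, p(164)=156919475295, p(165)=172389800255, p(166)=189334822579, p(167)=207890420102, p(168)=228204732751, p(169)=250438925115, p(170)=274768617130, p(171)=301384802048.
Final step: p(172) = p(171) + p(170) - p(167) - p(165) + p(160) + p(157) - p(150) - p(146) + p(137) + p(132) - p(121) - p(115) + p(102) + p(95) - p(80) - p(72) + p(55) + p(46) - p(27) - p(17)
= 301384802048 + 274768617130 - 207890420102 - 172389800255 + 107438159466 + 80630964769 - 40853235313 - 27517052599 + 11097645016 + 6620830889 - 2056148051 - 1064144451 + 241265379 + 104651419 - 15796476 - 5392783 + 451276 + 105558 - 3010 - 297
= 330495499613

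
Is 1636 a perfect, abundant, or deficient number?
deficient

Proper divisors of 1636: sum = 1 + 2 + 4 + 409 + 818 = 1234
Since 1234 < 1636, 1636 is deficient.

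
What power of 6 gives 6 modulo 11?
1

Baby-step giant-step with step n = ⌈√11⌉ = 4.
Baby steps 6^j mod 11 (j:value) for j=0..3: 0:1, 1:6, 2:3, 3:7.
h = 6 is already in the table at j=1, so x = 1.
Check: 6^1 ≡ 6 (mod 11).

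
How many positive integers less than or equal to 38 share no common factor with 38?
18

38 = 2 × 19
φ(n) = n × ∏(1 - 1/p) for each prime p dividing n
φ(38) = 38 × (1 - 1/2) × (1 - 1/19) = 18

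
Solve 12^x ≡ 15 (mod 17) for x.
14

Baby-step giant-step with step n = ⌈√17⌉ = 5.
Baby steps 12^j mod 17 (j:value) for j=0..4: 0:1, 1:12, 2:8, 3:11, 4:13.
Giant-step multiplier: 12^(-5) ≡ 12^(16-5) = 12^11 ≡ 6 (mod 17).
Giant steps γ_i = 15·6^i mod 17: γ_0=15, γ_1=5, γ_2=13 (in table at j=4).
x = i·n + j = 2·5 + 4 = 14.
Check: 12^14 ≡ 15 (mod 17).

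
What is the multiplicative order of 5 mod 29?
14

29 is prime, so ord(5) divides φ(29) = 28.
Divisors of 28: 1, 2, 4, 7, 14, 28.
Repeated squaring: 5^1 ≡ 5, 5^2 ≡ 25, 5^4 ≡ 16, 5^8 ≡ 24, 5^16 ≡ 25 (mod 29).
Test 5^d mod 29 for each divisor d in increasing order:
5^1 ≡ 5
5^2 ≡ 25
5^4 ≡ 16
5^7 = 5^4·5^2·5^1 ≡ 28
5^14 = 5^8·5^4·5^2 ≡ 1  ← first divisor giving 1
The order is 14.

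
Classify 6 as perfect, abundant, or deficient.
perfect

Proper divisors of 6: sum = 1 + 2 + 3 = 6
Since 6 = 6, 6 is perfect.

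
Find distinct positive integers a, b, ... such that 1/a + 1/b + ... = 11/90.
1/9 + 1/90

Greedy algorithm:
11/90: ceiling(90/11) = 9, use 1/9
1/90: ceiling(90/1) = 90, use 1/90
Result: 11/90 = 1/9 + 1/90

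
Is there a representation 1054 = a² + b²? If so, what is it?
Not possible

Factorization: 1054 = 2 × 17 × 31
By Fermat: n is sum of two squares iff every prime p ≡ 3 (mod 4) appears to even power.
Prime(s) ≡ 3 (mod 4) with odd exponent: [(31, 1)]
Therefore 1054 cannot be expressed as a² + b².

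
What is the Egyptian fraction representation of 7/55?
1/8 + 1/440

Greedy algorithm:
7/55: ceiling(55/7) = 8, use 1/8
1/440: ceiling(440/1) = 440, use 1/440
Result: 7/55 = 1/8 + 1/440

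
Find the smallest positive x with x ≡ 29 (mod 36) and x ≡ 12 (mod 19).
677

Using Chinese Remainder Theorem:
M = 36 × 19 = 684
M1 = 19, M2 = 36
y1 = 19^(-1) mod 36 = 19
y2 = 36^(-1) mod 19 = 9
x = (29×19×19 + 12×36×9) mod 684 = 677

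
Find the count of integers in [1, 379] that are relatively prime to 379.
378

379 = 379
φ(n) = n × ∏(1 - 1/p) for each prime p dividing n
φ(379) = 379 × (1 - 1/379) = 378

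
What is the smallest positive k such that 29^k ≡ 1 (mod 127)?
126

127 is prime, so ord(29) divides φ(127) = 126.
Divisors of 126: 1, 2, 3, 6, 7, 9, 14, 18, 21, 42, 63, 126.
Repeated squaring: 29^1 ≡ 29, 29^2 ≡ 79, 29^4 ≡ 18, 29^8 ≡ 70, 29^16 ≡ 74, 29^32 ≡ 15, 29^64 ≡ 98 (mod 127).
Test 29^d mod 127 for each divisor d in increasing order:
29^1 ≡ 29
29^2 ≡ 79
29^3 = 29^2·29^1 ≡ 5
29^6 = 29^4·29^2 ≡ 25
29^7 = 29^4·29^2·29^1 ≡ 90
29^9 = 29^8·29^1 ≡ 125
29^14 = 29^8·29^4·29^2 ≡ 99
29^18 = 29^16·29^2 ≡ 4
29^21 = 29^16·29^4·29^1 ≡ 20
29^42 = 29^32·29^8·29^2 ≡ 19
29^63 = 29^32·29^16·29^8·29^4·29^2·29^1 ≡ 126
29^126 = 29^64·29^32·29^16·29^8·29^4·29^2 ≡ 1  ← first divisor giving 1
The order is 126.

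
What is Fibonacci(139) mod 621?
5

Matrix identity: Q^n = [[F_(n+1), F_n], [F_n, F_(n-1)]] with Q = [[1,1],[1,0]].
n = 139 = 10001011₂. Square-and-multiply, entries mod 621:
Q^1 = [[1,1],[1,0]]
Q^2 = (Q^1)² = [[2,1],[1,1]]
Q^4 = (Q^2)² = [[5,3],[3,2]]
Q^8 = (Q^4)² = [[34,21],[21,13]]
Q^17 = (Q^8)²·Q = [[100,355],[355,366]]
Q^34 = (Q^17)² = [[26,244],[244,403]]
Q^69 = (Q^34)²·Q = [[323,596],[596,348]]
Q^139 = (Q^69)²·Q = [[618,5],[5,613]]
F_139 mod 621 = Q^139[0][1] = 5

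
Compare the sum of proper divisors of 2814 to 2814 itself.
abundant

Proper divisors of 2814: sum = 1 + 2 + 3 + 6 + 7 + 14 + 21 + 42 + 67 + 134 + 201 + 402 + 469 + 938 + 1407 = 3714
Since 3714 > 2814, 2814 is abundant.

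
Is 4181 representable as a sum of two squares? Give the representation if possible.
34² + 55² (a=34, b=55)

Factorization: 4181 = 37 × 113
By Fermat: n is sum of two squares iff every prime p ≡ 3 (mod 4) appears to even power.
All primes ≡ 3 (mod 4) appear to even power.
Search a = 0, 1, 2, … for 4181 - a² a perfect square: first hit at a = 34: 4181 - 1156 = 3025 = 55².
4181 = 34² + 55² = 1156 + 3025 ✓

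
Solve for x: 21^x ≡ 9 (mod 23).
16

Baby-step giant-step with step n = ⌈√23⌉ = 5.
Baby steps 21^j mod 23 (j:value) for j=0..4: 0:1, 1:21, 2:4, 3:15, 4:16.
Giant-step multiplier: 21^(-5) ≡ 21^(22-5) = 21^17 ≡ 5 (mod 23).
Giant steps γ_i = 9·5^i mod 23: γ_0=9, γ_1=22, γ_2=18, γ_3=21 (in table at j=1).
x = i·n + j = 3·5 + 1 = 16.
Check: 21^16 ≡ 9 (mod 23).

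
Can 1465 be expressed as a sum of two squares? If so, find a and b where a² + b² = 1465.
13² + 36² (a=13, b=36)

Factorization: 1465 = 5 × 293
By Fermat: n is sum of two squares iff every prime p ≡ 3 (mod 4) appears to even power.
All primes ≡ 3 (mod 4) appear to even power.
Search a = 0, 1, 2, … for 1465 - a² a perfect square: first hit at a = 13: 1465 - 169 = 1296 = 36².
1465 = 13² + 36² = 169 + 1296 ✓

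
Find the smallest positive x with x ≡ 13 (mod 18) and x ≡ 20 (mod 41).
553

Using Chinese Remainder Theorem:
M = 18 × 41 = 738
M1 = 41, M2 = 18
y1 = 41^(-1) mod 18 = 11
y2 = 18^(-1) mod 41 = 16
x = (13×41×11 + 20×18×16) mod 738 = 553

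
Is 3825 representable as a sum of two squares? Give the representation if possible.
15² + 60² (a=15, b=60)

Factorization: 3825 = 3^2 × 5^2 × 17
By Fermat: n is sum of two squares iff every prime p ≡ 3 (mod 4) appears to even power.
All primes ≡ 3 (mod 4) appear to even power.
Search a = 0, 1, 2, … for 3825 - a² a perfect square: first hit at a = 15: 3825 - 225 = 3600 = 60².
3825 = 15² + 60² = 225 + 3600 ✓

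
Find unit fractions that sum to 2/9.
1/5 + 1/45

Greedy algorithm:
2/9: ceiling(9/2) = 5, use 1/5
1/45: ceiling(45/1) = 45, use 1/45
Result: 2/9 = 1/5 + 1/45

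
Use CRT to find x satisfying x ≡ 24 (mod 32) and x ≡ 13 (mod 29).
216

Using Chinese Remainder Theorem:
M = 32 × 29 = 928
M1 = 29, M2 = 32
y1 = 29^(-1) mod 32 = 21
y2 = 32^(-1) mod 29 = 10
x = (24×29×21 + 13×32×10) mod 928 = 216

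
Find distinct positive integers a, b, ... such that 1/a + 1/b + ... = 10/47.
1/5 + 1/79 + 1/9283 + 1/172338895

Greedy algorithm:
10/47: ceiling(47/10) = 5, use 1/5
3/235: ceiling(235/3) = 79, use 1/79
2/18565: ceiling(18565/2) = 9283, use 1/9283
1/172338895: ceiling(172338895/1) = 172338895, use 1/172338895
Result: 10/47 = 1/5 + 1/79 + 1/9283 + 1/172338895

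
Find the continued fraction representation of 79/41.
[1; 1, 12, 1, 2]

Euclidean algorithm steps:
79 = 1 × 41 + 38
41 = 1 × 38 + 3
38 = 12 × 3 + 2
3 = 1 × 2 + 1
2 = 2 × 1 + 0
Continued fraction: [1; 1, 12, 1, 2]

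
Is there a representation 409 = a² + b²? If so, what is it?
3² + 20² (a=3, b=20)

Factorization: 409 = 409
By Fermat: n is sum of two squares iff every prime p ≡ 3 (mod 4) appears to even power.
All primes ≡ 3 (mod 4) appear to even power.
Search a = 0, 1, 2, … for 409 - a² a perfect square: first hit at a = 3: 409 - 9 = 400 = 20².
409 = 3² + 20² = 9 + 400 ✓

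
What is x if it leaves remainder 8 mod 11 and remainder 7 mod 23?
30

Using Chinese Remainder Theorem:
M = 11 × 23 = 253
M1 = 23, M2 = 11
y1 = 23^(-1) mod 11 = 1
y2 = 11^(-1) mod 23 = 21
x = (8×23×1 + 7×11×21) mod 253 = 30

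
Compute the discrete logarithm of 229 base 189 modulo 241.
46

Baby-step giant-step with step n = ⌈√241⌉ = 16.
Baby steps 189^j mod 241 (j:value) for j=0..15: 0:1, 1:189, 2:53, 3:136, 4:158, 5:219, 6:180, 7:39, 8:141, 9:139, 10:2, 11:137, 12:106, 13:31, 14:75, 15:197.
Giant-step multiplier: 189^(-16) ≡ 189^(240-16) = 189^224 ≡ 160 (mod 241).
Giant steps γ_i = 229·160^i mod 241: γ_0=229, γ_1=8, γ_2=75 (in table at j=14).
x = i·n + j = 2·16 + 14 = 46.
Check: 189^46 ≡ 229 (mod 241).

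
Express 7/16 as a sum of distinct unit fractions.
1/3 + 1/10 + 1/240

Greedy algorithm:
7/16: ceiling(16/7) = 3, use 1/3
5/48: ceiling(48/5) = 10, use 1/10
1/240: ceiling(240/1) = 240, use 1/240
Result: 7/16 = 1/3 + 1/10 + 1/240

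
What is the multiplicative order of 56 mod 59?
58

59 is prime, so ord(56) divides φ(59) = 58.
Divisors of 58: 1, 2, 29, 58.
Repeated squaring: 56^1 ≡ 56, 56^2 ≡ 9, 56^4 ≡ 22, 56^8 ≡ 12, 56^16 ≡ 26, 56^32 ≡ 27 (mod 59).
Test 56^d mod 59 for each divisor d in increasing order:
56^1 ≡ 56
56^2 ≡ 9
56^29 = 56^16·56^8·56^4·56^1 ≡ 58
56^58 = 56^32·56^16·56^8·56^2 ≡ 1  ← first divisor giving 1
The order is 58.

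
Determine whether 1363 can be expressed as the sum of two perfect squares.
Not possible

Factorization: 1363 = 29 × 47
By Fermat: n is sum of two squares iff every prime p ≡ 3 (mod 4) appears to even power.
Prime(s) ≡ 3 (mod 4) with odd exponent: [(47, 1)]
Therefore 1363 cannot be expressed as a² + b².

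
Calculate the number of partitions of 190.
1667727404093

p(n) counts ways to write n as a sum of positive integers (order ignored).
Euler's pentagonal recurrence: p(k) = p(k-1) + p(k-2) - p(k-5) - p(k-7) + p(k-12) + p(k-15) - ... (offsets j(3j∓1)/2, signs ++--, p(0)=1, p(<0)=0).
DP table for k = 0..189: p(0)=1, p(1)=1, p(2)=2, p(3)=3, p(4)=5, p(5)=7, p(6)=11, p(7)=15, p(8)=22, p(9)=30, p(10)=42, p(11)=56, p(12)=77, p(13)=101, p(14)=135, p(15)=176, p(16)=231, p(17)=297, p(18)=385, p(19)=490, p(20)=627, p(21)=792, p(22)=1002, p(23)=1255, p(24)=1575, p(25)=1958, p(26)=2436, p(27)=3010, p(28)=3718, p(29)=4565, p(30)=5604, p(31)=6842, p(32)=8349, p(33)=10143, p(34)=12310, p(35)=14883, p(36)=17977, p(37)=21637, p(38)=26015, p(39)=31185, p(40)=37338, p(41)=44583, p(42)=53174, p(43)=63261, p(44)=75175, p(45)=89134, p(46)=105558, p(47)=124754, p(48)=147273, p(49)=173525, p(50)=204226, p(51)=239943, p(52)=281589, p(53)=329931, p(54)=386155, p(55)=451276, p(56)=526823, p(57)=614154, p(58)=715220, p(59)=831820, p(60)=966467, p(61)=1121505, p(62)=1300156, p(63)=1505499, p(64)=1741630, p(65)=2012558, p(66)=2323520, p(67)=2679689, p(68)=3087735, p(69)=3554345, p(70)=4087968, p(71)=4697205, p(72)=5392783, p(73)=6185689, p(74)=7089500, p(75)=8118264, p(76)=9289091, p(77)=10619863, p(78)=12132164, p(79)=13848650, p(80)=15796476, p(81)=18004327, p(82)=20506255, p(83)=23338469, p(84)=26543660, p(85)=30167357, p(86)=34262962, p(87)=38887673, p(88)=44108109, p(89)=49995925, p(90)=56634173, p(91)=64112359, p(92)=72533807, p(93)=82010177, p(94)=92669720, p(95)=104651419, p(96)=118114304, p(97)=133230930, p(98)=150198136, p(99)=169229875, p(100)=190569292, p(101)=214481126, p(102)=241265379, p(103)=271248950, p(104)=304801365, p(105)=342325709, p(106)=384276336, p(107)=431149389, p(108)=483502844, p(109)=541946240, p(110)=607163746, p(111)=679903203, p(112)=761002156, p(113)=851376628, p(114)=952050665, p(115)=1064144451, p(116)=1188908248, p(117)=1327710076, p(118)=1482074143, p(119)=1653668665, p(120)=1844349560, p(121)=2056148051, p(122)=2291320912, p(123)=2552338241, p(124)=2841940500, p(125)=3163127352, p(126)=3519222692, p(127)=3913864295, p(128)=4351078600, p(129)=4835271870, p(130)=5371315400, p(131)=5964539504, p(132)=6620830889, p(133)=7346629512, p(134)=8149040695, p(135)=9035836076, p(136)=10015581680, p(137)=11097645016, p(138)=12292341831, p(139)=13610949895, p(140)=15065878135, p(141)=16670689208, p(142)=18440293320, p(143)=20390982757, p(144)=22540654445, p(145)=24908858009, p(146)=27517052599, p(147)=30388671978, p(148)=33549419497, p(149)=37027355200, p(150)=40853235313, p(151)=45060624582, p(152)=49686288421, p(153)=54770336324, p(154)=60356673280, p(155)=66493182097, p(156)=73232243759, p(157)=80630964769, p(158)=88751778802, p(159)=97662728555, p(160)=107438159466, p(161)=118159068427, p(162)=129913904637, p(163)=142798995930, p(164)=156919475295, p(165)=172389800255, p(166)=189334822579, p(167)=207890420102, p(168)=228204732751, p(169)=250438925115, p(170)=274768617130, p(171)=301384802048, p(172)=330495499613, p(173)=362326859895, p(174)=397125074750, p(175)=435157697830, p(176)=476715857290, p(177)=522115831195, p(178)=571701605655, p(179)=625846753120, p(180)=684957390936, p(181)=749474411781, p(182)=819876908323, p(183)=896684817527, p(184)=980462880430, p(185)=1071823774337, p(186)=1171432692373, p(187)=1280011042268, p(188)=1398341745571, p(189)=1527273599625.
Final step: p(190) = p(189) + p(188) - p(185) - p(183) + p(178) + p(175) - p(168) - p(164) + p(155) + p(150) - p(139) - p(133) + p(120) + p(113) - p(98) - p(90) + p(73) + p(64) - p(45) - p(35) + p(14) + p(3)
= 1527273599625 + 1398341745571 - 1071823774337 - 896684817527 + 571701605655 + 435157697830 - 228204732751 - 156919475295 + 66493182097 + 40853235313 - 13610949895 - 7346629512 + 1844349560 + 851376628 - 150198136 - 56634173 + 6185689 + 1741630 - 89134 - 14883 + 135 + 3
= 1667727404093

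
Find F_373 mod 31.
16

Matrix identity: Q^n = [[F_(n+1), F_n], [F_n, F_(n-1)]] with Q = [[1,1],[1,0]].
n = 373 = 101110101₂. Square-and-multiply, entries mod 31:
Q^1 = [[1,1],[1,0]]
Q^2 = (Q^1)² = [[2,1],[1,1]]
Q^5 = (Q^2)²·Q = [[8,5],[5,3]]
Q^11 = (Q^5)²·Q = [[20,27],[27,24]]
Q^23 = (Q^11)²·Q = [[23,13],[13,10]]
Q^46 = (Q^23)² = [[16,26],[26,21]]
Q^93 = (Q^46)²·Q = [[3,2],[2,1]]
Q^186 = (Q^93)² = [[13,8],[8,5]]
Q^373 = (Q^186)²·Q = [[5,16],[16,20]]
F_373 mod 31 = Q^373[0][1] = 16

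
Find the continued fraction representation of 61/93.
[0; 1, 1, 1, 9, 1, 2]

Euclidean algorithm steps:
61 = 0 × 93 + 61
93 = 1 × 61 + 32
61 = 1 × 32 + 29
32 = 1 × 29 + 3
29 = 9 × 3 + 2
3 = 1 × 2 + 1
2 = 2 × 1 + 0
Continued fraction: [0; 1, 1, 1, 9, 1, 2]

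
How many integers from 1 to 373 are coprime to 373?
372

373 = 373
φ(n) = n × ∏(1 - 1/p) for each prime p dividing n
φ(373) = 373 × (1 - 1/373) = 372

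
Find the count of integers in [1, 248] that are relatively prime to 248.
120

248 = 2^3 × 31
φ(n) = n × ∏(1 - 1/p) for each prime p dividing n
φ(248) = 248 × (1 - 1/2) × (1 - 1/31) = 120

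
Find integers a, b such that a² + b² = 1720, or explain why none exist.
Not possible

Factorization: 1720 = 2^3 × 5 × 43
By Fermat: n is sum of two squares iff every prime p ≡ 3 (mod 4) appears to even power.
Prime(s) ≡ 3 (mod 4) with odd exponent: [(43, 1)]
Therefore 1720 cannot be expressed as a² + b².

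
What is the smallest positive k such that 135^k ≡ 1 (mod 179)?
89

179 is prime, so ord(135) divides φ(179) = 178.
Divisors of 178: 1, 2, 89, 178.
Repeated squaring: 135^1 ≡ 135, 135^2 ≡ 146, 135^4 ≡ 15, 135^8 ≡ 46, 135^16 ≡ 147, 135^32 ≡ 129, 135^64 ≡ 173, 135^128 ≡ 36 (mod 179).
Test 135^d mod 179 for each divisor d in increasing order:
135^1 ≡ 135
135^2 ≡ 146
135^89 = 135^64·135^16·135^8·135^1 ≡ 1  ← first divisor giving 1
The order is 89.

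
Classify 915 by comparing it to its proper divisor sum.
deficient

Proper divisors of 915: sum = 1 + 3 + 5 + 15 + 61 + 183 + 305 = 573
Since 573 < 915, 915 is deficient.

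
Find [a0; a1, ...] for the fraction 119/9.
[13; 4, 2]

Euclidean algorithm steps:
119 = 13 × 9 + 2
9 = 4 × 2 + 1
2 = 2 × 1 + 0
Continued fraction: [13; 4, 2]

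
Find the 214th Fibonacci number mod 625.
477

Matrix identity: Q^n = [[F_(n+1), F_n], [F_n, F_(n-1)]] with Q = [[1,1],[1,0]].
n = 214 = 11010110₂. Square-and-multiply, entries mod 625:
Q^1 = [[1,1],[1,0]]
Q^3 = (Q^1)²·Q = [[3,2],[2,1]]
Q^6 = (Q^3)² = [[13,8],[8,5]]
Q^13 = (Q^6)²·Q = [[377,233],[233,144]]
Q^26 = (Q^13)² = [[168,143],[143,25]]
Q^53 = (Q^26)²·Q = [[22,548],[548,99]]
Q^107 = (Q^53)²·Q = [[221,163],[163,58]]
Q^214 = (Q^107)² = [[410,477],[477,558]]
F_214 mod 625 = Q^214[0][1] = 477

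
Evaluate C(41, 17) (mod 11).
7

Using Lucas' theorem:
Write n=41 and k=17 in base 11:
n in base 11: [3, 8]
k in base 11: [1, 6]
C(41,17) mod 11 = ∏ C(n_i, k_i) mod 11
Digit binomials (mod 11): C(3,1) = 3; C(8,6) = 28 ≡ 6
Product: 3 × 6 = 18 ≡ 7 (mod 11)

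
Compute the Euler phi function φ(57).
36

57 = 3 × 19
φ(n) = n × ∏(1 - 1/p) for each prime p dividing n
φ(57) = 57 × (1 - 1/3) × (1 - 1/19) = 36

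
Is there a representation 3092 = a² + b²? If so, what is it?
34² + 44² (a=34, b=44)

Factorization: 3092 = 2^2 × 773
By Fermat: n is sum of two squares iff every prime p ≡ 3 (mod 4) appears to even power.
All primes ≡ 3 (mod 4) appear to even power.
Search a = 0, 1, 2, … for 3092 - a² a perfect square: first hit at a = 34: 3092 - 1156 = 1936 = 44².
3092 = 34² + 44² = 1156 + 1936 ✓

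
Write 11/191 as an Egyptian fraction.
1/18 + 1/492 + 1/281916

Greedy algorithm:
11/191: ceiling(191/11) = 18, use 1/18
7/3438: ceiling(3438/7) = 492, use 1/492
1/281916: ceiling(281916/1) = 281916, use 1/281916
Result: 11/191 = 1/18 + 1/492 + 1/281916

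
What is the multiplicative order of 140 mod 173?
43

173 is prime, so ord(140) divides φ(173) = 172.
Divisors of 172: 1, 2, 4, 43, 86, 172.
Repeated squaring: 140^1 ≡ 140, 140^2 ≡ 51, 140^4 ≡ 6, 140^8 ≡ 36, 140^16 ≡ 85, 140^32 ≡ 132, 140^64 ≡ 124, 140^128 ≡ 152 (mod 173).
Test 140^d mod 173 for each divisor d in increasing order:
140^1 ≡ 140
140^2 ≡ 51
140^4 ≡ 6
140^43 = 140^32·140^8·140^2·140^1 ≡ 1  ← first divisor giving 1
The order is 43.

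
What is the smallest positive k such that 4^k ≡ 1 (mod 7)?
3

7 is prime, so ord(4) divides φ(7) = 6.
Divisors of 6: 1, 2, 3, 6.
Repeated squaring: 4^1 ≡ 4, 4^2 ≡ 2, 4^4 ≡ 4 (mod 7).
Test 4^d mod 7 for each divisor d in increasing order:
4^1 ≡ 4
4^2 ≡ 2
4^3 = 4^2·4^1 ≡ 1  ← first divisor giving 1
The order is 3.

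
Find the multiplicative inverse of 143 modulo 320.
47

gcd(143, 320) = 1, so the inverse exists.
Extended Euclidean algorithm on (320, 143):
320 = 2 × 143 + 34  ⟹  34 = (1)·320 + (-2)·143
143 = 4 × 34 + 7  ⟹  7 = (-4)·320 + (9)·143
34 = 4 × 7 + 6  ⟹  6 = (17)·320 + (-38)·143
7 = 1 × 6 + 1  ⟹  1 = (-21)·320 + (47)·143
So (47)·143 ≡ 1 (mod 320), i.e. 143^(-1) ≡ 47 (mod 320).
Check: 143 × 47 = 6721 ≡ 1 (mod 320)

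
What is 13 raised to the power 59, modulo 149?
106

Repeated squaring. Binary of 59 = 111011.
13^1 ≡ 13 (mod 149); 13^2 ≡ 20 (mod 149); 13^4 ≡ 102 (mod 149); 13^8 ≡ 123 (mod 149); 13^16 ≡ 80 (mod 149); 13^32 ≡ 142 (mod 149)
13^59 = 13^1 × 13^2 × 13^8 × 13^16 × 13^32 ≡ 106 (mod 149)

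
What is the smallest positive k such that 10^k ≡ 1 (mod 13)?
6

13 is prime, so ord(10) divides φ(13) = 12.
Divisors of 12: 1, 2, 3, 4, 6, 12.
Repeated squaring: 10^1 ≡ 10, 10^2 ≡ 9, 10^4 ≡ 3, 10^8 ≡ 9 (mod 13).
Test 10^d mod 13 for each divisor d in increasing order:
10^1 ≡ 10
10^2 ≡ 9
10^3 = 10^2·10^1 ≡ 12
10^4 ≡ 3
10^6 = 10^4·10^2 ≡ 1  ← first divisor giving 1
The order is 6.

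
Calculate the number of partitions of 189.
1527273599625

p(n) counts ways to write n as a sum of positive integers (order ignored).
Euler's pentagonal recurrence: p(k) = p(k-1) + p(k-2) - p(k-5) - p(k-7) + p(k-12) + p(k-15) - ... (offsets j(3j∓1)/2, signs ++--, p(0)=1, p(<0)=0).
DP table for k = 0..188: p(0)=1, p(1)=1, p(2)=2, p(3)=3, p(4)=5, p(5)=7, p(6)=11, p(7)=15, p(8)=22, p(9)=30, p(10)=42, p(11)=56, p(12)=77, p(13)=101, p(14)=135, p(15)=176, p(16)=231, p(17)=297, p(18)=385, p(19)=490, p(20)=627, p(21)=792, p(22)=1002, p(23)=1255, p(24)=1575, p(25)=1958, p(26)=2436, p(27)=3010, p(28)=3718, p(29)=4565, p(30)=5604, p(31)=6842, p(32)=8349, p(33)=10143, p(34)=12310, p(35)=14883, p(36)=17977, p(37)=21637, p(38)=26015, p(39)=31185, p(40)=37338, p(41)=44583, p(42)=53174, p(43)=63261, p(44)=75175, p(45)=89134, p(46)=105558, p(47)=124754, p(48)=147273, p(49)=173525, p(50)=204226, p(51)=239943, p(52)=281589, p(53)=329931, p(54)=386155, p(55)=451276, p(56)=526823, p(57)=614154, p(58)=715220, p(59)=831820, p(60)=966467, p(61)=1121505, p(62)=1300156, p(63)=1505499, p(64)=1741630, p(65)=2012558, p(66)=2323520, p(67)=2679689, p(68)=3087735, p(69)=3554345, p(70)=4087968, p(71)=4697205, p(72)=5392783, p(73)=6185689, p(74)=7089500, p(75)=8118264, p(76)=9289091, p(77)=10619863, p(78)=12132164, p(79)=13848650, p(80)=15796476, p(81)=18004327, p(82)=20506255, p(83)=23338469, p(84)=26543660, p(85)=30167357, p(86)=34262962, p(87)=38887673, p(88)=44108109, p(89)=49995925, p(90)=56634173, p(91)=64112359, p(92)=72533807, p(93)=82010177, p(94)=92669720, p(95)=104651419, p(96)=118114304, p(97)=133230930, p(98)=150198136, p(99)=169229875, p(100)=190569292, p(101)=214481126, p(102)=241265379, p(103)=271248950, p(104)=304801365, p(105)=342325709, p(106)=384276336, p(107)=431149389, p(108)=483502844, p(109)=541946240, p(110)=607163746, p(111)=679903203, p(112)=761002156, p(113)=851376628, p(114)=952050665, p(115)=1064144451, p(116)=1188908248, p(117)=1327710076, p(118)=1482074143, p(119)=1653668665, p(120)=1844349560, p(121)=2056148051, p(122)=2291320912, p(123)=2552338241, p(124)=2841940500, p(125)=3163127352, p(126)=3519222692, p(127)=3913864295, p(128)=4351078600, p(129)=4835271870, p(130)=5371315400, p(131)=5964539504, p(132)=6620830889, p(133)=7346629512, p(134)=8149040695, p(135)=9035836076, p(136)=10015581680, p(137)=11097645016, p(138)=12292341831, p(139)=13610949895, p(140)=15065878135, p(141)=16670689208, p(142)=18440293320, p(143)=20390982757, p(144)=22540654445, p(145)=24908858009, p(146)=27517052599, p(147)=30388671978, p(148)=33549419497, p(149)=37027355200, p(150)=40853235313, p(151)=45060624582, p(152)=49686288421, p(153)=54770336324, p(154)=60356673280, p(155)=66493182097, p(156)=73232243759, p(157)=80630964769, p(158)=88751778802, p(159)=97662728555, p(160)=107438159466, p(161)=118159068427, p(162)=129913904637, p(163)=142798995930, p(164)=156919475295, p(165)=172389800255, p(166)=189334822579, p(167)=207890420102, p(168)=228204732751, p(169)=250438925115, p(170)=274768617130, p(171)=301384802048, p(172)=330495499613, p(173)=362326859895, p(174)=397125074750, p(175)=435157697830, p(176)=476715857290, p(177)=522115831195, p(178)=571701605655, p(179)=625846753120, p(180)=684957390936, p(181)=749474411781, p(182)=819876908323, p(183)=896684817527, p(184)=980462880430, p(185)=1071823774337, p(186)=1171432692373, p(187)=1280011042268, p(188)=1398341745571.
Final step: p(189) = p(188) + p(187) - p(184) - p(182) + p(177) + p(174) - p(167) - p(163) + p(154) + p(149) - p(138) - p(132) + p(119) + p(112) - p(97) - p(89) + p(72) + p(63) - p(44) - p(34) + p(13) + p(2)
= 1398341745571 + 1280011042268 - 980462880430 - 819876908323 + 522115831195 + 397125074750 - 207890420102 - 142798995930 + 60356673280 + 37027355200 - 12292341831 - 6620830889 + 1653668665 + 761002156 - 133230930 - 49995925 + 5392783 + 1505499 - 75175 - 12310 + 101 + 2
= 1527273599625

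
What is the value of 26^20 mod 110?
56

Repeated squaring. Binary of 20 = 10100.
26^1 ≡ 26 (mod 110); 26^2 ≡ 16 (mod 110); 26^4 ≡ 36 (mod 110); 26^8 ≡ 86 (mod 110); 26^16 ≡ 26 (mod 110)
26^20 = 26^4 × 26^16 ≡ 56 (mod 110)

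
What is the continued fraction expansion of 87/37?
[2; 2, 1, 5, 2]

Euclidean algorithm steps:
87 = 2 × 37 + 13
37 = 2 × 13 + 11
13 = 1 × 11 + 2
11 = 5 × 2 + 1
2 = 2 × 1 + 0
Continued fraction: [2; 2, 1, 5, 2]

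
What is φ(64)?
32

64 = 2^6
φ(n) = n × ∏(1 - 1/p) for each prime p dividing n
φ(64) = 64 × (1 - 1/2) = 32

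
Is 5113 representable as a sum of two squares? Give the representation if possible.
48² + 53² (a=48, b=53)

Factorization: 5113 = 5113
By Fermat: n is sum of two squares iff every prime p ≡ 3 (mod 4) appears to even power.
All primes ≡ 3 (mod 4) appear to even power.
Search a = 0, 1, 2, … for 5113 - a² a perfect square: first hit at a = 48: 5113 - 2304 = 2809 = 53².
5113 = 48² + 53² = 2304 + 2809 ✓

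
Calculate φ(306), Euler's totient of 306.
96

306 = 2 × 3^2 × 17
φ(n) = n × ∏(1 - 1/p) for each prime p dividing n
φ(306) = 306 × (1 - 1/2) × (1 - 1/3) × (1 - 1/17) = 96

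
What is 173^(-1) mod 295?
162

gcd(173, 295) = 1, so the inverse exists.
Extended Euclidean algorithm on (295, 173):
295 = 1 × 173 + 122  ⟹  122 = (1)·295 + (-1)·173
173 = 1 × 122 + 51  ⟹  51 = (-1)·295 + (2)·173
122 = 2 × 51 + 20  ⟹  20 = (3)·295 + (-5)·173
51 = 2 × 20 + 11  ⟹  11 = (-7)·295 + (12)·173
20 = 1 × 11 + 9  ⟹  9 = (10)·295 + (-17)·173
11 = 1 × 9 + 2  ⟹  2 = (-17)·295 + (29)·173
9 = 4 × 2 + 1  ⟹  1 = (78)·295 + (-133)·173
So (-133)·173 ≡ 1 (mod 295), i.e. 173^(-1) ≡ -133 ≡ 162 (mod 295).
Check: 173 × 162 = 28026 ≡ 1 (mod 295)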